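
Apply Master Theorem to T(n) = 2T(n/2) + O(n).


a=2, b=2, c=1. log_2(2)=1 = c=1. Case 2: O(n^c log n) = O(n log n)
Complexity: O(n log n)


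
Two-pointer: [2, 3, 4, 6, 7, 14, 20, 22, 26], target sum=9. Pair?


Two pointers: lo=0, hi=8
Found pair: (2, 7) summing to 9


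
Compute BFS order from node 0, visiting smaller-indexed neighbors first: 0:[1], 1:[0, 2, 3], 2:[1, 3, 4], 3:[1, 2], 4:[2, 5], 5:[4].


BFS queue: start with [0]
Visit order: [0, 1, 2, 3, 4, 5]


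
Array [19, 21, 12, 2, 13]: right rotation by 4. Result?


Right rotate by 4: [21, 12, 2, 13, 19]


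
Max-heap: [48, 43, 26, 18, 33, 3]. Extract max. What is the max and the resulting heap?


Max = 48
Replace root with last, heapify down
Resulting heap: [43, 33, 26, 18, 3]


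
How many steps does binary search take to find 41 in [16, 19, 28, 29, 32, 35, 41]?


Search for 41:
[0,6] mid=3 arr[3]=29
[4,6] mid=5 arr[5]=35
[6,6] mid=6 arr[6]=41
Total: 3 comparisons


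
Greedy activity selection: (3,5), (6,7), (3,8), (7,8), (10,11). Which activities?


Greedy: pick earliest-ending, then skip overlaps.
Selected (4 activities): [(3, 5), (6, 7), (7, 8), (10, 11)]


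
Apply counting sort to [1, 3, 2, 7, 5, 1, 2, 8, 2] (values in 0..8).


Count array: [0, 2, 3, 1, 0, 1, 0, 1, 1]
Reconstruct: [1, 1, 2, 2, 2, 3, 5, 7, 8]


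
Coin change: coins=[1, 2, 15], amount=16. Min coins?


dp[0]=0; dp[i]=1+min(dp[i-c] for c in coins)
...dp[11]=6, dp[12]=6, dp[13]=7, dp[14]=7, dp[15]=1, dp[16]=2
Minimum coins for 16 = 2


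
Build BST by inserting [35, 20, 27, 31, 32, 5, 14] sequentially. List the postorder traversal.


Root = 35; build tree by BST insertion.
Postorder traversal: [14, 5, 32, 31, 27, 20, 35]


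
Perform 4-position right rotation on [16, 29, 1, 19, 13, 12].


Right rotate by 4: [1, 19, 13, 12, 16, 29]


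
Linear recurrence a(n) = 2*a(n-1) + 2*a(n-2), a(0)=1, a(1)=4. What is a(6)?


Build bottom-up:
...a(4)=76, a(5)=208, a(6)=2*208+2*76=568


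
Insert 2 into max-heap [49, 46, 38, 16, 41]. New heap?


Append 2: [49, 46, 38, 16, 41, 2]
Bubble up: no swaps needed
Result: [49, 46, 38, 16, 41, 2]


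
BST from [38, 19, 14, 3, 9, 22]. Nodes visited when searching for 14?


BST root = 38
Search for 14: compare at each node
Path: [38, 19, 14]


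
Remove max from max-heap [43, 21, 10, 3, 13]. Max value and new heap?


Max = 43
Replace root with last, heapify down
Resulting heap: [21, 13, 10, 3]


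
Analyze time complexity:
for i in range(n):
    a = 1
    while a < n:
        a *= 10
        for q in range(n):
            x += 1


Per nesting level: O(n) * O(log n) * O(n) = O(n^2 log n)
Complexity: O(n^2 log n)


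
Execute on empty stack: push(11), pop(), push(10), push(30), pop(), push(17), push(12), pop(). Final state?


push(11) -> [11]
pop() returns 11 -> []
push(10) -> [10]
push(30) -> [10, 30]
pop() returns 30 -> [10]
push(17) -> [10, 17]
push(12) -> [10, 17, 12]
pop() returns 12 -> [10, 17]
Final stack (bottom to top): [10, 17]


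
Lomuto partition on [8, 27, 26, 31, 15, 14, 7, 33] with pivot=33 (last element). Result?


Elements <= 33 go left of pivot.
Result: [8, 27, 26, 31, 15, 14, 7, 33], pivot at index 7


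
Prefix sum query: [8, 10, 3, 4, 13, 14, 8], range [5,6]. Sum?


Prefix sums: [0, 8, 18, 21, 25, 38, 52, 60]
Sum[5..6] = prefix[7] - prefix[5] = 60 - 38 = 22


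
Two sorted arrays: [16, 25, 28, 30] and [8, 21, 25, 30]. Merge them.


Compare heads, take smaller each step.
Merged: [8, 16, 21, 25, 25, 28, 30, 30]


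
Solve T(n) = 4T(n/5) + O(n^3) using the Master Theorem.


a=4, b=5, c=3. log_5(4)=0.861 < c=3. Case 3: O(n^c) = O(n^3)
Complexity: O(n^3)


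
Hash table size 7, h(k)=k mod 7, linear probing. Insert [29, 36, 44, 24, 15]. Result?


Insertions: 29->slot 1; 36->slot 2; 44->slot 3; 24->slot 4; 15->slot 5
Table: [None, 29, 36, 44, 24, 15, None]


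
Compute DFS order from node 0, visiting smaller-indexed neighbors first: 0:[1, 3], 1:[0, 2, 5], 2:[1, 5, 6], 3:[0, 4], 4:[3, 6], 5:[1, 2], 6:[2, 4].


DFS stack-based: start with [0]
Visit order: [0, 1, 2, 5, 6, 4, 3]


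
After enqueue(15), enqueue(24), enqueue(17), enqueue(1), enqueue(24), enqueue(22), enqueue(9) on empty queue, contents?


enqueue(15) -> [15]
enqueue(24) -> [15, 24]
enqueue(17) -> [15, 24, 17]
enqueue(1) -> [15, 24, 17, 1]
enqueue(24) -> [15, 24, 17, 1, 24]
enqueue(22) -> [15, 24, 17, 1, 24, 22]
enqueue(9) -> [15, 24, 17, 1, 24, 22, 9]
Final queue (front to back): [15, 24, 17, 1, 24, 22, 9]


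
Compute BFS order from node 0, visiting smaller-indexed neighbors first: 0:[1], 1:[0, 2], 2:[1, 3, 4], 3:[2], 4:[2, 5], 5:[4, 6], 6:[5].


BFS queue: start with [0]
Visit order: [0, 1, 2, 3, 4, 5, 6]


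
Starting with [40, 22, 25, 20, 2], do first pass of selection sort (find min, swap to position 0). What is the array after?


After one pass: [2, 22, 25, 20, 40]


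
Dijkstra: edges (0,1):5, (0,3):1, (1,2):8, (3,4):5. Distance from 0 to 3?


Dijkstra from 0:
Distances: {0: 0, 1: 5, 2: 13, 3: 1, 4: 6}
Shortest distance to 3 = 1, path = [0, 3]


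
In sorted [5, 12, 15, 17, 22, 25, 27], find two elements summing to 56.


Two pointers: lo=0, hi=6
No pair sums to 56


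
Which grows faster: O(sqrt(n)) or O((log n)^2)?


polylogarithmic grows slower than sublinear
O((log n)^2) is asymptotically smaller; O(sqrt(n)) grows faster


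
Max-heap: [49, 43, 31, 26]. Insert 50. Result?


Append 50: [49, 43, 31, 26, 50]
Bubble up: swap idx 4(50) with idx 1(43); swap idx 1(50) with idx 0(49)
Result: [50, 49, 31, 26, 43]


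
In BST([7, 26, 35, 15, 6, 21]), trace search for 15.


BST root = 7
Search for 15: compare at each node
Path: [7, 26, 15]


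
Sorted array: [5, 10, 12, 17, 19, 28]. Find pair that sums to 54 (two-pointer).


Two pointers: lo=0, hi=5
No pair sums to 54


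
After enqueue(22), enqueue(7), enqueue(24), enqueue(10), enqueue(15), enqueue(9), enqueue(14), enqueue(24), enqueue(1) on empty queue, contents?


enqueue(22) -> [22]
enqueue(7) -> [22, 7]
enqueue(24) -> [22, 7, 24]
enqueue(10) -> [22, 7, 24, 10]
enqueue(15) -> [22, 7, 24, 10, 15]
enqueue(9) -> [22, 7, 24, 10, 15, 9]
enqueue(14) -> [22, 7, 24, 10, 15, 9, 14]
enqueue(24) -> [22, 7, 24, 10, 15, 9, 14, 24]
enqueue(1) -> [22, 7, 24, 10, 15, 9, 14, 24, 1]
Final queue (front to back): [22, 7, 24, 10, 15, 9, 14, 24, 1]


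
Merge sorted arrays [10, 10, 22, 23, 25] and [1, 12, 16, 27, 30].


Compare heads, take smaller each step.
Merged: [1, 10, 10, 12, 16, 22, 23, 25, 27, 30]


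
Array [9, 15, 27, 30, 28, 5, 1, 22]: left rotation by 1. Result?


Left rotate by 1: [15, 27, 30, 28, 5, 1, 22, 9]


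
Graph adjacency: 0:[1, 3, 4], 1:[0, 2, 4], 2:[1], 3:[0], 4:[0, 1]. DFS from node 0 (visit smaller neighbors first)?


DFS stack-based: start with [0]
Visit order: [0, 1, 2, 4, 3]


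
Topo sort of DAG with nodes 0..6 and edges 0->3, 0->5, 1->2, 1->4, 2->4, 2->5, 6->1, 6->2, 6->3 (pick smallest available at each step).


Kahn's algorithm, process smallest node first
Order: [0, 6, 1, 2, 3, 4, 5]


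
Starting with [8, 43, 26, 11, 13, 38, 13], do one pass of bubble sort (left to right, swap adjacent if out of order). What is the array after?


After one pass: [8, 26, 11, 13, 38, 13, 43]


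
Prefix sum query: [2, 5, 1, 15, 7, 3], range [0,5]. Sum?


Prefix sums: [0, 2, 7, 8, 23, 30, 33]
Sum[0..5] = prefix[6] - prefix[0] = 33 - 0 = 33


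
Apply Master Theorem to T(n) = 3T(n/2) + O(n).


a=3, b=2, c=1. log_2(3)=1.585 > c=1. Case 1: O(n^log_b(a)) = O(n^1.585)
Complexity: O(n^1.585)


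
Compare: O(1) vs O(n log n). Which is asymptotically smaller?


constant grows slower than linearithmic
O(1) is asymptotically smaller; O(n log n) grows faster


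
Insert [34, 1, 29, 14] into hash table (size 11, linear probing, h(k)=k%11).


Insertions: 34->slot 1; 1->slot 2; 29->slot 7; 14->slot 3
Table: [None, 34, 1, 14, None, None, None, 29, None, None, None]


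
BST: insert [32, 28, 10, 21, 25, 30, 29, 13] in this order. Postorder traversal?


Root = 32; build tree by BST insertion.
Postorder traversal: [13, 25, 21, 10, 29, 30, 28, 32]


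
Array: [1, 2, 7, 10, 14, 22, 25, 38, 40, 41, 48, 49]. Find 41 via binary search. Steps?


Search for 41:
[0,11] mid=5 arr[5]=22
[6,11] mid=8 arr[8]=40
[9,11] mid=10 arr[10]=48
[9,9] mid=9 arr[9]=41
Total: 4 comparisons


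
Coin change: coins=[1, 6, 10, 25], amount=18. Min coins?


dp[0]=0; dp[i]=1+min(dp[i-c] for c in coins)
...dp[13]=3, dp[14]=4, dp[15]=5, dp[16]=2, dp[17]=3, dp[18]=3
Minimum coins for 18 = 3


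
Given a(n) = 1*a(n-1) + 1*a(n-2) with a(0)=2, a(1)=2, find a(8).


Build bottom-up:
...a(6)=26, a(7)=42, a(8)=1*42+1*26=68


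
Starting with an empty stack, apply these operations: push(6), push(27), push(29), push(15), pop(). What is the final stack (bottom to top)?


push(6) -> [6]
push(27) -> [6, 27]
push(29) -> [6, 27, 29]
push(15) -> [6, 27, 29, 15]
pop() returns 15 -> [6, 27, 29]
Final stack (bottom to top): [6, 27, 29]


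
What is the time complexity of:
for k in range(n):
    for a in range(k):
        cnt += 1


Per nesting level: O(n) * O(n) [triangular over k] = O(n^2)
Complexity: O(n^2)


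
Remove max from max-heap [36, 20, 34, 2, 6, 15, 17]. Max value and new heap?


Max = 36
Replace root with last, heapify down
Resulting heap: [34, 20, 17, 2, 6, 15]


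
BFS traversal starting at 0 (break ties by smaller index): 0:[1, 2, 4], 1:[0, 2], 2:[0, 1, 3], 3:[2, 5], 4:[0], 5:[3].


BFS queue: start with [0]
Visit order: [0, 1, 2, 4, 3, 5]


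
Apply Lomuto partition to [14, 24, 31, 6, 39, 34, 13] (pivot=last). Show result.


Elements <= 13 go left of pivot.
Result: [6, 13, 31, 14, 39, 34, 24], pivot at index 1


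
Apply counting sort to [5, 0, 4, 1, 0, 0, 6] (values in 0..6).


Count array: [3, 1, 0, 0, 1, 1, 1]
Reconstruct: [0, 0, 0, 1, 4, 5, 6]


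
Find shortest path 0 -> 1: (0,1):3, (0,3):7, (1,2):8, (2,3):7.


Dijkstra from 0:
Distances: {0: 0, 1: 3, 2: 11, 3: 7}
Shortest distance to 1 = 3, path = [0, 1]


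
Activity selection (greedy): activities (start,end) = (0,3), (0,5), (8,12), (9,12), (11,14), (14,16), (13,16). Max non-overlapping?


Greedy: pick earliest-ending, then skip overlaps.
Selected (3 activities): [(0, 3), (8, 12), (14, 16)]


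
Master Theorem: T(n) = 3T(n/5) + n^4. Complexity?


a=3, b=5, c=4. log_5(3)=0.683 < c=4. Case 3: O(n^c) = O(n^4)
Complexity: O(n^4)


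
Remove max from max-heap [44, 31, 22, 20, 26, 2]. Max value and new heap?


Max = 44
Replace root with last, heapify down
Resulting heap: [31, 26, 22, 20, 2]


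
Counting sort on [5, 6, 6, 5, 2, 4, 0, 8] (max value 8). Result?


Count array: [1, 0, 1, 0, 1, 2, 2, 0, 1]
Reconstruct: [0, 2, 4, 5, 5, 6, 6, 8]


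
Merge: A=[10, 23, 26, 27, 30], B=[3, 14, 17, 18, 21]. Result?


Compare heads, take smaller each step.
Merged: [3, 10, 14, 17, 18, 21, 23, 26, 27, 30]


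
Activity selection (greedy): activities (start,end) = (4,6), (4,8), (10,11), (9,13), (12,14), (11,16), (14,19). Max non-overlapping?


Greedy: pick earliest-ending, then skip overlaps.
Selected (4 activities): [(4, 6), (10, 11), (12, 14), (14, 19)]


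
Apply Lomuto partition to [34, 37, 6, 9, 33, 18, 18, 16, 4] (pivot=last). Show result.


Elements <= 4 go left of pivot.
Result: [4, 37, 6, 9, 33, 18, 18, 16, 34], pivot at index 0


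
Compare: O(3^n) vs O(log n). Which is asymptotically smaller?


logarithmic grows slower than exponential (base 3)
O(log n) is asymptotically smaller; O(3^n) grows faster


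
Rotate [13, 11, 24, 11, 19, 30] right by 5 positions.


Right rotate by 5: [11, 24, 11, 19, 30, 13]


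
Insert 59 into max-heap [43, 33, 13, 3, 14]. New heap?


Append 59: [43, 33, 13, 3, 14, 59]
Bubble up: swap idx 5(59) with idx 2(13); swap idx 2(59) with idx 0(43)
Result: [59, 33, 43, 3, 14, 13]


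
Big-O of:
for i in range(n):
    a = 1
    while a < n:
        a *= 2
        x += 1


Per nesting level: O(n) * O(log n) = O(n log n)
Complexity: O(n log n)


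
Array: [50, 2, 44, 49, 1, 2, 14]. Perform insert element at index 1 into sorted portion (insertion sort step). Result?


After one pass: [2, 50, 44, 49, 1, 2, 14]


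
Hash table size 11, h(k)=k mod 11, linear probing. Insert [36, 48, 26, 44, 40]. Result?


Insertions: 36->slot 3; 48->slot 4; 26->slot 5; 44->slot 0; 40->slot 7
Table: [44, None, None, 36, 48, 26, None, 40, None, None, None]


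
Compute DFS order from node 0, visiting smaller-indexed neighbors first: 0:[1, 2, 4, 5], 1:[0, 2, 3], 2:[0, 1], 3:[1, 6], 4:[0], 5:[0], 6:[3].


DFS stack-based: start with [0]
Visit order: [0, 1, 2, 3, 6, 4, 5]


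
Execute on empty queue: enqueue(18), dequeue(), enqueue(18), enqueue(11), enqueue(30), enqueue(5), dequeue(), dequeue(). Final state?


enqueue(18) -> [18]
dequeue() returns 18 -> []
enqueue(18) -> [18]
enqueue(11) -> [18, 11]
enqueue(30) -> [18, 11, 30]
enqueue(5) -> [18, 11, 30, 5]
dequeue() returns 18 -> [11, 30, 5]
dequeue() returns 11 -> [30, 5]
Final queue (front to back): [30, 5]


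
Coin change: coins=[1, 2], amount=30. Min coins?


dp[0]=0; dp[i]=1+min(dp[i-c] for c in coins)
...dp[25]=13, dp[26]=13, dp[27]=14, dp[28]=14, dp[29]=15, dp[30]=15
Minimum coins for 30 = 15


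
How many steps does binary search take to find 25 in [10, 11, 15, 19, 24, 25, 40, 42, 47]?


Search for 25:
[0,8] mid=4 arr[4]=24
[5,8] mid=6 arr[6]=40
[5,5] mid=5 arr[5]=25
Total: 3 comparisons


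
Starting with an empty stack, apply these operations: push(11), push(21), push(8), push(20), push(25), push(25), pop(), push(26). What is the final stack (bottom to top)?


push(11) -> [11]
push(21) -> [11, 21]
push(8) -> [11, 21, 8]
push(20) -> [11, 21, 8, 20]
push(25) -> [11, 21, 8, 20, 25]
push(25) -> [11, 21, 8, 20, 25, 25]
pop() returns 25 -> [11, 21, 8, 20, 25]
push(26) -> [11, 21, 8, 20, 25, 26]
Final stack (bottom to top): [11, 21, 8, 20, 25, 26]


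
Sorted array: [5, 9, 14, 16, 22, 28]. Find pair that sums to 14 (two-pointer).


Two pointers: lo=0, hi=5
Found pair: (5, 9) summing to 14


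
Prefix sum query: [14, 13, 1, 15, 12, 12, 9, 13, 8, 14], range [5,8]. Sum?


Prefix sums: [0, 14, 27, 28, 43, 55, 67, 76, 89, 97, 111]
Sum[5..8] = prefix[9] - prefix[5] = 97 - 55 = 42


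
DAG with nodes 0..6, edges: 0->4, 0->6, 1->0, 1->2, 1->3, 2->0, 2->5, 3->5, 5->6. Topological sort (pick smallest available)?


Kahn's algorithm, process smallest node first
Order: [1, 2, 0, 3, 4, 5, 6]


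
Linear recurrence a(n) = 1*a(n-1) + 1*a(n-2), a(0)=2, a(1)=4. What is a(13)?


Build bottom-up:
...a(11)=466, a(12)=754, a(13)=1*754+1*466=1220


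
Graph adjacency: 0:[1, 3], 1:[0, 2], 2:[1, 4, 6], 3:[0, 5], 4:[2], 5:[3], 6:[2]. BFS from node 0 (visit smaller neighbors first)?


BFS queue: start with [0]
Visit order: [0, 1, 3, 2, 5, 4, 6]


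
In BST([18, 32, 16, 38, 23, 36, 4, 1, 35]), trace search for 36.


BST root = 18
Search for 36: compare at each node
Path: [18, 32, 38, 36]


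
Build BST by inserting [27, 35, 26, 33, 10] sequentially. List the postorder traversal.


Root = 27; build tree by BST insertion.
Postorder traversal: [10, 26, 33, 35, 27]


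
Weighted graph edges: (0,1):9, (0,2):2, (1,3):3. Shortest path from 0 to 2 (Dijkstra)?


Dijkstra from 0:
Distances: {0: 0, 1: 9, 2: 2, 3: 12}
Shortest distance to 2 = 2, path = [0, 2]


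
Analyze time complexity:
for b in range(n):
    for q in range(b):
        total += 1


Per nesting level: O(n) * O(n) [triangular over b] = O(n^2)
Complexity: O(n^2)


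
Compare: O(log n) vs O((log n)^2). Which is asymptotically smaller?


logarithmic grows slower than polylogarithmic
O(log n) is asymptotically smaller; O((log n)^2) grows faster


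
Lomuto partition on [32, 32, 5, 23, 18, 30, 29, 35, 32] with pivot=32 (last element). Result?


Elements <= 32 go left of pivot.
Result: [32, 32, 5, 23, 18, 30, 29, 32, 35], pivot at index 7


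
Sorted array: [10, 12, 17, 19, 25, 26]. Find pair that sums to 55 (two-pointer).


Two pointers: lo=0, hi=5
No pair sums to 55


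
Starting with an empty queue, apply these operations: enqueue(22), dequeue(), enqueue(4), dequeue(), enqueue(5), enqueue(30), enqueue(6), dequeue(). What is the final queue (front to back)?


enqueue(22) -> [22]
dequeue() returns 22 -> []
enqueue(4) -> [4]
dequeue() returns 4 -> []
enqueue(5) -> [5]
enqueue(30) -> [5, 30]
enqueue(6) -> [5, 30, 6]
dequeue() returns 5 -> [30, 6]
Final queue (front to back): [30, 6]


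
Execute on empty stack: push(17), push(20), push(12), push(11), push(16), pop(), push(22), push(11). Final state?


push(17) -> [17]
push(20) -> [17, 20]
push(12) -> [17, 20, 12]
push(11) -> [17, 20, 12, 11]
push(16) -> [17, 20, 12, 11, 16]
pop() returns 16 -> [17, 20, 12, 11]
push(22) -> [17, 20, 12, 11, 22]
push(11) -> [17, 20, 12, 11, 22, 11]
Final stack (bottom to top): [17, 20, 12, 11, 22, 11]


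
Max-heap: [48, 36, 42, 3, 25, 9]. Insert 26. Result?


Append 26: [48, 36, 42, 3, 25, 9, 26]
Bubble up: no swaps needed
Result: [48, 36, 42, 3, 25, 9, 26]


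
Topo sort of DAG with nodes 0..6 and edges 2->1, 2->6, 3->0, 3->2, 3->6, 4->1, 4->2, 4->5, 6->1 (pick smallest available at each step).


Kahn's algorithm, process smallest node first
Order: [3, 0, 4, 2, 5, 6, 1]


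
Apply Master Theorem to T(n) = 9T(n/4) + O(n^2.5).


a=9, b=4, c=2.5. log_4(9)=1.585 < c=2.5. Case 3: O(n^c) = O(n^2.500)
Complexity: O(n^2.500)


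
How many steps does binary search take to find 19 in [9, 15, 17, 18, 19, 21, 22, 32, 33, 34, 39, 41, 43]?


Search for 19:
[0,12] mid=6 arr[6]=22
[0,5] mid=2 arr[2]=17
[3,5] mid=4 arr[4]=19
Total: 3 comparisons


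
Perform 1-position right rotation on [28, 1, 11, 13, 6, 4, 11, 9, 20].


Right rotate by 1: [20, 28, 1, 11, 13, 6, 4, 11, 9]


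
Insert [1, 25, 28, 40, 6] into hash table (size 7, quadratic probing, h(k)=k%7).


Insertions: 1->slot 1; 25->slot 4; 28->slot 0; 40->slot 5; 6->slot 6
Table: [28, 1, None, None, 25, 40, 6]


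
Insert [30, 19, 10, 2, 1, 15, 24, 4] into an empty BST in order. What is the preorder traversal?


Root = 30; build tree by BST insertion.
Preorder traversal: [30, 19, 10, 2, 1, 4, 15, 24]


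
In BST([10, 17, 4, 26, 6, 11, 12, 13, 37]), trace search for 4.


BST root = 10
Search for 4: compare at each node
Path: [10, 4]


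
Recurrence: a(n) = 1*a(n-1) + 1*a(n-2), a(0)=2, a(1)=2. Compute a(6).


Build bottom-up:
...a(4)=10, a(5)=16, a(6)=1*16+1*10=26


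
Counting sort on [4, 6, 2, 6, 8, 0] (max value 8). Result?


Count array: [1, 0, 1, 0, 1, 0, 2, 0, 1]
Reconstruct: [0, 2, 4, 6, 6, 8]


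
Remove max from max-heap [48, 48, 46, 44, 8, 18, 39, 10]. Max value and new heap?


Max = 48
Replace root with last, heapify down
Resulting heap: [48, 44, 46, 10, 8, 18, 39]


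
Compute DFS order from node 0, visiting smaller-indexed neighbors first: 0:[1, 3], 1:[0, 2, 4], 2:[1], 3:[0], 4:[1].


DFS stack-based: start with [0]
Visit order: [0, 1, 2, 4, 3]


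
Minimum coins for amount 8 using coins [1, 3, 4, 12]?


dp[0]=0; dp[i]=1+min(dp[i-c] for c in coins)
...dp[3]=1, dp[4]=1, dp[5]=2, dp[6]=2, dp[7]=2, dp[8]=2
Minimum coins for 8 = 2


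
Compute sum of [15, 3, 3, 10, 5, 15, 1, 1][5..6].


Prefix sums: [0, 15, 18, 21, 31, 36, 51, 52, 53]
Sum[5..6] = prefix[7] - prefix[5] = 52 - 36 = 16


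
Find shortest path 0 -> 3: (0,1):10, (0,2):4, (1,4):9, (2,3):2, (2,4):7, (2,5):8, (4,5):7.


Dijkstra from 0:
Distances: {0: 0, 1: 10, 2: 4, 3: 6, 4: 11, 5: 12}
Shortest distance to 3 = 6, path = [0, 2, 3]


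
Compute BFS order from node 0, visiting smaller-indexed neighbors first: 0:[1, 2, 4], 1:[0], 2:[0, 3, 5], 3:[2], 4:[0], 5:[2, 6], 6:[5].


BFS queue: start with [0]
Visit order: [0, 1, 2, 4, 3, 5, 6]


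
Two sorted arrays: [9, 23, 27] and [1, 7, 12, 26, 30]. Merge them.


Compare heads, take smaller each step.
Merged: [1, 7, 9, 12, 23, 26, 27, 30]


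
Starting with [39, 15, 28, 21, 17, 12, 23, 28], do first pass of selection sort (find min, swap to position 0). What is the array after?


After one pass: [12, 15, 28, 21, 17, 39, 23, 28]


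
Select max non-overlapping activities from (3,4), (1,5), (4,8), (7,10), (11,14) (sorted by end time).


Greedy: pick earliest-ending, then skip overlaps.
Selected (3 activities): [(3, 4), (4, 8), (11, 14)]


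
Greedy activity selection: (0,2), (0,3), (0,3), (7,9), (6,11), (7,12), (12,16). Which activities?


Greedy: pick earliest-ending, then skip overlaps.
Selected (3 activities): [(0, 2), (7, 9), (12, 16)]


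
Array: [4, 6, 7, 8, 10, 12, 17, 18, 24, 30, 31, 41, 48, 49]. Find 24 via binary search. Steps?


Search for 24:
[0,13] mid=6 arr[6]=17
[7,13] mid=10 arr[10]=31
[7,9] mid=8 arr[8]=24
Total: 3 comparisons


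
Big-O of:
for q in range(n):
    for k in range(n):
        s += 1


Per nesting level: O(n) * O(n) = O(n^2)
Complexity: O(n^2)


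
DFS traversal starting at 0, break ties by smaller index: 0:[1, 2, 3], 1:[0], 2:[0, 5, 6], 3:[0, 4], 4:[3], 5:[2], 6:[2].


DFS stack-based: start with [0]
Visit order: [0, 1, 2, 5, 6, 3, 4]


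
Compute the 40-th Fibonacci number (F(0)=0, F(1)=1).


F(n)=F(n-1)+F(n-2)
...F(38)=39088169, F(39)=63245986, F(40)=102334155


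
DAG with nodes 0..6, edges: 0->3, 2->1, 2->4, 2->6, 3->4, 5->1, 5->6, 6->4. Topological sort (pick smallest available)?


Kahn's algorithm, process smallest node first
Order: [0, 2, 3, 5, 1, 6, 4]


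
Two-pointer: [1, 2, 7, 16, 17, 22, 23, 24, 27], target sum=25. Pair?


Two pointers: lo=0, hi=8
Found pair: (1, 24) summing to 25


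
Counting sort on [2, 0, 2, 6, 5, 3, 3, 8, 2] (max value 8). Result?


Count array: [1, 0, 3, 2, 0, 1, 1, 0, 1]
Reconstruct: [0, 2, 2, 2, 3, 3, 5, 6, 8]


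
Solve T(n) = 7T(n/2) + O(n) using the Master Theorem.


a=7, b=2, c=1. log_2(7)=2.807 > c=1. Case 1: O(n^log_b(a)) = O(n^2.807)
Complexity: O(n^2.807)


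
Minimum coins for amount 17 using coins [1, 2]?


dp[0]=0; dp[i]=1+min(dp[i-c] for c in coins)
...dp[12]=6, dp[13]=7, dp[14]=7, dp[15]=8, dp[16]=8, dp[17]=9
Minimum coins for 17 = 9


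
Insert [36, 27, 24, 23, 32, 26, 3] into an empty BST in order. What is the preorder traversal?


Root = 36; build tree by BST insertion.
Preorder traversal: [36, 27, 24, 23, 3, 26, 32]


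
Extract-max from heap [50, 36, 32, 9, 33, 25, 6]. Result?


Max = 50
Replace root with last, heapify down
Resulting heap: [36, 33, 32, 9, 6, 25]


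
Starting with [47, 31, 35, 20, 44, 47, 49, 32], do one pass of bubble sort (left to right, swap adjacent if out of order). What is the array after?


After one pass: [31, 35, 20, 44, 47, 47, 32, 49]


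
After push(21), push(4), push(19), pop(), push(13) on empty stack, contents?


push(21) -> [21]
push(4) -> [21, 4]
push(19) -> [21, 4, 19]
pop() returns 19 -> [21, 4]
push(13) -> [21, 4, 13]
Final stack (bottom to top): [21, 4, 13]


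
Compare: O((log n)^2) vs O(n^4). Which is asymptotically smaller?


polylogarithmic grows slower than quartic
O((log n)^2) is asymptotically smaller; O(n^4) grows faster


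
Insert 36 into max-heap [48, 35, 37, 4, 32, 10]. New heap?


Append 36: [48, 35, 37, 4, 32, 10, 36]
Bubble up: no swaps needed
Result: [48, 35, 37, 4, 32, 10, 36]


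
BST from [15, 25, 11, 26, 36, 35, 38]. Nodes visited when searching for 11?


BST root = 15
Search for 11: compare at each node
Path: [15, 11]


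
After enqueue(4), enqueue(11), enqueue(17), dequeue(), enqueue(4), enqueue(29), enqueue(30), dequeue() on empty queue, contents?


enqueue(4) -> [4]
enqueue(11) -> [4, 11]
enqueue(17) -> [4, 11, 17]
dequeue() returns 4 -> [11, 17]
enqueue(4) -> [11, 17, 4]
enqueue(29) -> [11, 17, 4, 29]
enqueue(30) -> [11, 17, 4, 29, 30]
dequeue() returns 11 -> [17, 4, 29, 30]
Final queue (front to back): [17, 4, 29, 30]


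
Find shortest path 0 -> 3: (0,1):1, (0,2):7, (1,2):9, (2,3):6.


Dijkstra from 0:
Distances: {0: 0, 1: 1, 2: 7, 3: 13}
Shortest distance to 3 = 13, path = [0, 2, 3]


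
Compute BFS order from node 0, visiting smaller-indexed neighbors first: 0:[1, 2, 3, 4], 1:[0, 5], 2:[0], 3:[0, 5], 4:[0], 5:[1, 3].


BFS queue: start with [0]
Visit order: [0, 1, 2, 3, 4, 5]


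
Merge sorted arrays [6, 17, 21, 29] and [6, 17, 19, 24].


Compare heads, take smaller each step.
Merged: [6, 6, 17, 17, 19, 21, 24, 29]


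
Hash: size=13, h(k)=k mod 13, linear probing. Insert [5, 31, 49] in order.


Insertions: 5->slot 5; 31->slot 6; 49->slot 10
Table: [None, None, None, None, None, 5, 31, None, None, None, 49, None, None]


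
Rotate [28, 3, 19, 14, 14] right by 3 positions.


Right rotate by 3: [19, 14, 14, 28, 3]


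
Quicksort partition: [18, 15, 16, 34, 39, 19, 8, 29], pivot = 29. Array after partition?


Elements <= 29 go left of pivot.
Result: [18, 15, 16, 19, 8, 29, 39, 34], pivot at index 5


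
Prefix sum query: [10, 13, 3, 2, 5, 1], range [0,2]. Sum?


Prefix sums: [0, 10, 23, 26, 28, 33, 34]
Sum[0..2] = prefix[3] - prefix[0] = 26 - 0 = 26


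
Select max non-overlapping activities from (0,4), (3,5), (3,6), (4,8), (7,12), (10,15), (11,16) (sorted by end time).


Greedy: pick earliest-ending, then skip overlaps.
Selected (3 activities): [(0, 4), (4, 8), (10, 15)]


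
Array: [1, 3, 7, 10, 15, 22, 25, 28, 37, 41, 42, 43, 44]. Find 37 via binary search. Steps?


Search for 37:
[0,12] mid=6 arr[6]=25
[7,12] mid=9 arr[9]=41
[7,8] mid=7 arr[7]=28
[8,8] mid=8 arr[8]=37
Total: 4 comparisons


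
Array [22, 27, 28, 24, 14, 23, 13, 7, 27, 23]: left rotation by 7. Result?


Left rotate by 7: [7, 27, 23, 22, 27, 28, 24, 14, 23, 13]


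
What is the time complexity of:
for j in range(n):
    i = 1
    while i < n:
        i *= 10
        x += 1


Per nesting level: O(n) * O(log n) = O(n log n)
Complexity: O(n log n)


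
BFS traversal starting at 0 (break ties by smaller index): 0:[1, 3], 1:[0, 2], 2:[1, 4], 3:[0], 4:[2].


BFS queue: start with [0]
Visit order: [0, 1, 3, 2, 4]


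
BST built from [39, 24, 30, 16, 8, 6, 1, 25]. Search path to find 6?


BST root = 39
Search for 6: compare at each node
Path: [39, 24, 16, 8, 6]


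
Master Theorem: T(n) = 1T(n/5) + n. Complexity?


a=1, b=5, c=1. log_5(1)=0 < c=1. Case 3: O(n^c) = O(n)
Complexity: O(n)


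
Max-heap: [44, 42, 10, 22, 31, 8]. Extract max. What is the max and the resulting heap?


Max = 44
Replace root with last, heapify down
Resulting heap: [42, 31, 10, 22, 8]


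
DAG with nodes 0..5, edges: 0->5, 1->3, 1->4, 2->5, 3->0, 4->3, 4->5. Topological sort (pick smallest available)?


Kahn's algorithm, process smallest node first
Order: [1, 2, 4, 3, 0, 5]


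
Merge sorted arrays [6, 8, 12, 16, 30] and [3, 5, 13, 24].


Compare heads, take smaller each step.
Merged: [3, 5, 6, 8, 12, 13, 16, 24, 30]


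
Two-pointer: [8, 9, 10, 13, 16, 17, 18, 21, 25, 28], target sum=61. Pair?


Two pointers: lo=0, hi=9
No pair sums to 61


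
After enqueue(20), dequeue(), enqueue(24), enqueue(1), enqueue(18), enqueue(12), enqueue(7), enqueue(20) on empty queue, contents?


enqueue(20) -> [20]
dequeue() returns 20 -> []
enqueue(24) -> [24]
enqueue(1) -> [24, 1]
enqueue(18) -> [24, 1, 18]
enqueue(12) -> [24, 1, 18, 12]
enqueue(7) -> [24, 1, 18, 12, 7]
enqueue(20) -> [24, 1, 18, 12, 7, 20]
Final queue (front to back): [24, 1, 18, 12, 7, 20]


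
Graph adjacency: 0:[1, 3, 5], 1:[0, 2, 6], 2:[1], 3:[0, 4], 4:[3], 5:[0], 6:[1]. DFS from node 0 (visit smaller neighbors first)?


DFS stack-based: start with [0]
Visit order: [0, 1, 2, 6, 3, 4, 5]


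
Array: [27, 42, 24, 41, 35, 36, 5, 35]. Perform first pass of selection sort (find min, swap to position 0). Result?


After one pass: [5, 42, 24, 41, 35, 36, 27, 35]


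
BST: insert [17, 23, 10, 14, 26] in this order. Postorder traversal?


Root = 17; build tree by BST insertion.
Postorder traversal: [14, 10, 26, 23, 17]


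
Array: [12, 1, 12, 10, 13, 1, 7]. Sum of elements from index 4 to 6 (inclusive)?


Prefix sums: [0, 12, 13, 25, 35, 48, 49, 56]
Sum[4..6] = prefix[7] - prefix[4] = 56 - 35 = 21


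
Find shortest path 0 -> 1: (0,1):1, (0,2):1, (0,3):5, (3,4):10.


Dijkstra from 0:
Distances: {0: 0, 1: 1, 2: 1, 3: 5, 4: 15}
Shortest distance to 1 = 1, path = [0, 1]


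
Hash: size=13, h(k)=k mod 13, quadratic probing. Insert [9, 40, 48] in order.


Insertions: 9->slot 9; 40->slot 1; 48->slot 10
Table: [None, 40, None, None, None, None, None, None, None, 9, 48, None, None]


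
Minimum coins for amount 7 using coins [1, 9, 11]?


dp[0]=0; dp[i]=1+min(dp[i-c] for c in coins)
...dp[2]=2, dp[3]=3, dp[4]=4, dp[5]=5, dp[6]=6, dp[7]=7
Minimum coins for 7 = 7


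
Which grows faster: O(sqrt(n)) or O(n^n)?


sublinear grows slower than n^n
O(sqrt(n)) is asymptotically smaller; O(n^n) grows faster


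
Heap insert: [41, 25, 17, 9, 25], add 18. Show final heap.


Append 18: [41, 25, 17, 9, 25, 18]
Bubble up: swap idx 5(18) with idx 2(17)
Result: [41, 25, 18, 9, 25, 17]


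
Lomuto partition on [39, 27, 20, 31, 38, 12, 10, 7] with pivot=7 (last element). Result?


Elements <= 7 go left of pivot.
Result: [7, 27, 20, 31, 38, 12, 10, 39], pivot at index 0


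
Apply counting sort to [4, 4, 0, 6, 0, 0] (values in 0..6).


Count array: [3, 0, 0, 0, 2, 0, 1]
Reconstruct: [0, 0, 0, 4, 4, 6]


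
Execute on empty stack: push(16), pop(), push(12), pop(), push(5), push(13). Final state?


push(16) -> [16]
pop() returns 16 -> []
push(12) -> [12]
pop() returns 12 -> []
push(5) -> [5]
push(13) -> [5, 13]
Final stack (bottom to top): [5, 13]


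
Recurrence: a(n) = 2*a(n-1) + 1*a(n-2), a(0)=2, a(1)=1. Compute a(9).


Build bottom-up:
...a(7)=309, a(8)=746, a(9)=2*746+1*309=1801


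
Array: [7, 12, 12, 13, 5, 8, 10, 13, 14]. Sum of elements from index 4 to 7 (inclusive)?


Prefix sums: [0, 7, 19, 31, 44, 49, 57, 67, 80, 94]
Sum[4..7] = prefix[8] - prefix[4] = 80 - 44 = 36


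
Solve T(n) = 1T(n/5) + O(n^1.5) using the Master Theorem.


a=1, b=5, c=1.5. log_5(1)=0 < c=1.5. Case 3: O(n^c) = O(n^1.500)
Complexity: O(n^1.500)


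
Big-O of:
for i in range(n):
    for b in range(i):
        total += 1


Per nesting level: O(n) * O(n) [triangular over i] = O(n^2)
Complexity: O(n^2)


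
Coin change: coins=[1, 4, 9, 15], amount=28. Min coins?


dp[0]=0; dp[i]=1+min(dp[i-c] for c in coins)
...dp[23]=3, dp[24]=2, dp[25]=3, dp[26]=4, dp[27]=3, dp[28]=3
Minimum coins for 28 = 3


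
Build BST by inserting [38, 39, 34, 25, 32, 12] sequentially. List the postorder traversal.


Root = 38; build tree by BST insertion.
Postorder traversal: [12, 32, 25, 34, 39, 38]


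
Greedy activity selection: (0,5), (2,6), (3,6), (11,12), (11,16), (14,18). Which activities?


Greedy: pick earliest-ending, then skip overlaps.
Selected (3 activities): [(0, 5), (11, 12), (14, 18)]


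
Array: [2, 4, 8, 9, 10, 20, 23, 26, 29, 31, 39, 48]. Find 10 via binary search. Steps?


Search for 10:
[0,11] mid=5 arr[5]=20
[0,4] mid=2 arr[2]=8
[3,4] mid=3 arr[3]=9
[4,4] mid=4 arr[4]=10
Total: 4 comparisons


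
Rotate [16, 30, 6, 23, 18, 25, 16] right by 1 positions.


Right rotate by 1: [16, 16, 30, 6, 23, 18, 25]


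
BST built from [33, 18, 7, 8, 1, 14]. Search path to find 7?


BST root = 33
Search for 7: compare at each node
Path: [33, 18, 7]


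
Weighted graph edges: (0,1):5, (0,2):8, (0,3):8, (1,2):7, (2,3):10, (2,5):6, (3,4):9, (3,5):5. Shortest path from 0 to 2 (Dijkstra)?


Dijkstra from 0:
Distances: {0: 0, 1: 5, 2: 8, 3: 8, 4: 17, 5: 13}
Shortest distance to 2 = 8, path = [0, 2]


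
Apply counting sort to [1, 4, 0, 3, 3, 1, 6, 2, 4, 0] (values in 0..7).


Count array: [2, 2, 1, 2, 2, 0, 1, 0]
Reconstruct: [0, 0, 1, 1, 2, 3, 3, 4, 4, 6]


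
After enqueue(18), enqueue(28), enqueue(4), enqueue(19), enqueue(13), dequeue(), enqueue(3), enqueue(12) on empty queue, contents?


enqueue(18) -> [18]
enqueue(28) -> [18, 28]
enqueue(4) -> [18, 28, 4]
enqueue(19) -> [18, 28, 4, 19]
enqueue(13) -> [18, 28, 4, 19, 13]
dequeue() returns 18 -> [28, 4, 19, 13]
enqueue(3) -> [28, 4, 19, 13, 3]
enqueue(12) -> [28, 4, 19, 13, 3, 12]
Final queue (front to back): [28, 4, 19, 13, 3, 12]


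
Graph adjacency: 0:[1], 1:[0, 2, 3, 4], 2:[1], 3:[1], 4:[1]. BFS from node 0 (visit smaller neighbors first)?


BFS queue: start with [0]
Visit order: [0, 1, 2, 3, 4]


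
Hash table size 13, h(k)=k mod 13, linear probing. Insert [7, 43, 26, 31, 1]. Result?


Insertions: 7->slot 7; 43->slot 4; 26->slot 0; 31->slot 5; 1->slot 1
Table: [26, 1, None, None, 43, 31, None, 7, None, None, None, None, None]


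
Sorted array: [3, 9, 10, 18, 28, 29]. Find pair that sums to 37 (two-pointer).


Two pointers: lo=0, hi=5
Found pair: (9, 28) summing to 37


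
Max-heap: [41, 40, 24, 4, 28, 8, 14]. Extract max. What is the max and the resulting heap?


Max = 41
Replace root with last, heapify down
Resulting heap: [40, 28, 24, 4, 14, 8]


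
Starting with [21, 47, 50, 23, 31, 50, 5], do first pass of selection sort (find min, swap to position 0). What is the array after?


After one pass: [5, 47, 50, 23, 31, 50, 21]


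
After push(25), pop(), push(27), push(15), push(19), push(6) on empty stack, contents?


push(25) -> [25]
pop() returns 25 -> []
push(27) -> [27]
push(15) -> [27, 15]
push(19) -> [27, 15, 19]
push(6) -> [27, 15, 19, 6]
Final stack (bottom to top): [27, 15, 19, 6]


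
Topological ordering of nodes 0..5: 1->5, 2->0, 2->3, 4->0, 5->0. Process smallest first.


Kahn's algorithm, process smallest node first
Order: [1, 2, 3, 4, 5, 0]


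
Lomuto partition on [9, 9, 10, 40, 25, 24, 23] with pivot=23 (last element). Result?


Elements <= 23 go left of pivot.
Result: [9, 9, 10, 23, 25, 24, 40], pivot at index 3


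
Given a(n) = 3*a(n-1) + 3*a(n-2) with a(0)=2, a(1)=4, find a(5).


Build bottom-up:
...a(3)=66, a(4)=252, a(5)=3*252+3*66=954


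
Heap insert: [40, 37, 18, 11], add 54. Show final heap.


Append 54: [40, 37, 18, 11, 54]
Bubble up: swap idx 4(54) with idx 1(37); swap idx 1(54) with idx 0(40)
Result: [54, 40, 18, 11, 37]


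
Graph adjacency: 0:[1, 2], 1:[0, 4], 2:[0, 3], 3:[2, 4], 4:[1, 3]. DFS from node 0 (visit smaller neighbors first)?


DFS stack-based: start with [0]
Visit order: [0, 1, 4, 3, 2]


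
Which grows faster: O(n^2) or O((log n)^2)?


polylogarithmic grows slower than quadratic
O((log n)^2) is asymptotically smaller; O(n^2) grows faster


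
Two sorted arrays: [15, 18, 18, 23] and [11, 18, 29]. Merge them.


Compare heads, take smaller each step.
Merged: [11, 15, 18, 18, 18, 23, 29]


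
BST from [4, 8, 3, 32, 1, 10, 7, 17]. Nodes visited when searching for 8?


BST root = 4
Search for 8: compare at each node
Path: [4, 8]


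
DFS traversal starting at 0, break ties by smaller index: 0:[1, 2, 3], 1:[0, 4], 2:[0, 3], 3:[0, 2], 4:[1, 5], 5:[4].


DFS stack-based: start with [0]
Visit order: [0, 1, 4, 5, 2, 3]


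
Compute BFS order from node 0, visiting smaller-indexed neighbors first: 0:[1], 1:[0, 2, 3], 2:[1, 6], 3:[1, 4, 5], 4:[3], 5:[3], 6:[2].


BFS queue: start with [0]
Visit order: [0, 1, 2, 3, 6, 4, 5]


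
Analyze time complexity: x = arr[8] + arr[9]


Analysis: constant-time operation, no loop
Complexity: O(1)


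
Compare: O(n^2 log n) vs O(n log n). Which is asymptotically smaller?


linearithmic grows slower than n^2 log n
O(n log n) is asymptotically smaller; O(n^2 log n) grows faster


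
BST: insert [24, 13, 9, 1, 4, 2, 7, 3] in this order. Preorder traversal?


Root = 24; build tree by BST insertion.
Preorder traversal: [24, 13, 9, 1, 4, 2, 3, 7]


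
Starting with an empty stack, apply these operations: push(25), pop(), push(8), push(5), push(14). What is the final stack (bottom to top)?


push(25) -> [25]
pop() returns 25 -> []
push(8) -> [8]
push(5) -> [8, 5]
push(14) -> [8, 5, 14]
Final stack (bottom to top): [8, 5, 14]


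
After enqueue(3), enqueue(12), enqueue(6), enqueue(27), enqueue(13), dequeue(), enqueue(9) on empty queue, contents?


enqueue(3) -> [3]
enqueue(12) -> [3, 12]
enqueue(6) -> [3, 12, 6]
enqueue(27) -> [3, 12, 6, 27]
enqueue(13) -> [3, 12, 6, 27, 13]
dequeue() returns 3 -> [12, 6, 27, 13]
enqueue(9) -> [12, 6, 27, 13, 9]
Final queue (front to back): [12, 6, 27, 13, 9]


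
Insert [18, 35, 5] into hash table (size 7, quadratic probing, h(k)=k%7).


Insertions: 18->slot 4; 35->slot 0; 5->slot 5
Table: [35, None, None, None, 18, 5, None]


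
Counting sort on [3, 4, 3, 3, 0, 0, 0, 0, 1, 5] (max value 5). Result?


Count array: [4, 1, 0, 3, 1, 1]
Reconstruct: [0, 0, 0, 0, 1, 3, 3, 3, 4, 5]


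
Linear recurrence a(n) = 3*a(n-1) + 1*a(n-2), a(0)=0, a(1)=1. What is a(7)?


Build bottom-up:
...a(5)=109, a(6)=360, a(7)=3*360+1*109=1189


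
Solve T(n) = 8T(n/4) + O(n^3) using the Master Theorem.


a=8, b=4, c=3. log_4(8)=1.5 < c=3. Case 3: O(n^c) = O(n^3)
Complexity: O(n^3)


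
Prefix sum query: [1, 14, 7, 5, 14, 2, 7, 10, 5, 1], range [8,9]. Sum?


Prefix sums: [0, 1, 15, 22, 27, 41, 43, 50, 60, 65, 66]
Sum[8..9] = prefix[10] - prefix[8] = 66 - 60 = 6


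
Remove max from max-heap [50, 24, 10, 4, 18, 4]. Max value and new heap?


Max = 50
Replace root with last, heapify down
Resulting heap: [24, 18, 10, 4, 4]


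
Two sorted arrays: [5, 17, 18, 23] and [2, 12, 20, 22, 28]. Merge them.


Compare heads, take smaller each step.
Merged: [2, 5, 12, 17, 18, 20, 22, 23, 28]


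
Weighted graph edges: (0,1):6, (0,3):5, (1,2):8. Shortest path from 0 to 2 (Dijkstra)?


Dijkstra from 0:
Distances: {0: 0, 1: 6, 2: 14, 3: 5}
Shortest distance to 2 = 14, path = [0, 1, 2]


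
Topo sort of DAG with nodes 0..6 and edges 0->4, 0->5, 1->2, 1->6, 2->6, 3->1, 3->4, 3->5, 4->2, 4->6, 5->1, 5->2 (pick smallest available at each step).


Kahn's algorithm, process smallest node first
Order: [0, 3, 4, 5, 1, 2, 6]


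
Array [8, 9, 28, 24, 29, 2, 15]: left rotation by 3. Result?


Left rotate by 3: [24, 29, 2, 15, 8, 9, 28]


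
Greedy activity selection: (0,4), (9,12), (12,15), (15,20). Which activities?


Greedy: pick earliest-ending, then skip overlaps.
Selected (4 activities): [(0, 4), (9, 12), (12, 15), (15, 20)]


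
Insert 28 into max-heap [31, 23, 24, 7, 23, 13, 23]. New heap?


Append 28: [31, 23, 24, 7, 23, 13, 23, 28]
Bubble up: swap idx 7(28) with idx 3(7); swap idx 3(28) with idx 1(23)
Result: [31, 28, 24, 23, 23, 13, 23, 7]


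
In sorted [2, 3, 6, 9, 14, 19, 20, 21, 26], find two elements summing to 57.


Two pointers: lo=0, hi=8
No pair sums to 57


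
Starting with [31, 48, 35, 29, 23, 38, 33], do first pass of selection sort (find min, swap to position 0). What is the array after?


After one pass: [23, 48, 35, 29, 31, 38, 33]


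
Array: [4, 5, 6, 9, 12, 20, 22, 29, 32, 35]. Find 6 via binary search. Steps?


Search for 6:
[0,9] mid=4 arr[4]=12
[0,3] mid=1 arr[1]=5
[2,3] mid=2 arr[2]=6
Total: 3 comparisons


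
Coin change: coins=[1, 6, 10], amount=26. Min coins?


dp[0]=0; dp[i]=1+min(dp[i-c] for c in coins)
...dp[21]=3, dp[22]=3, dp[23]=4, dp[24]=4, dp[25]=5, dp[26]=3
Minimum coins for 26 = 3


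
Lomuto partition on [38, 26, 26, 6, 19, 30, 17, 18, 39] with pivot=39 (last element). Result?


Elements <= 39 go left of pivot.
Result: [38, 26, 26, 6, 19, 30, 17, 18, 39], pivot at index 8
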